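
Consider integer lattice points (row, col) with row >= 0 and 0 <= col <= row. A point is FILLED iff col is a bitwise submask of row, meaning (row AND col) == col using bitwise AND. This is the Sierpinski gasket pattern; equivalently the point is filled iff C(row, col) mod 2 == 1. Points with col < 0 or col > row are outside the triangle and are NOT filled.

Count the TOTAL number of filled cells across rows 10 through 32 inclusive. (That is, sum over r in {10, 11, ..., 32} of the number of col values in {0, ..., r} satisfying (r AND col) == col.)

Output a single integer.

Answer: 212

Derivation:
r10=1010 pc2: +4 =4
r11=1011 pc3: +8 =12
r12=1100 pc2: +4 =16
r13=1101 pc3: +8 =24
r14=1110 pc3: +8 =32
r15=1111 pc4: +16 =48
r16=10000 pc1: +2 =50
r17=10001 pc2: +4 =54
r18=10010 pc2: +4 =58
r19=10011 pc3: +8 =66
r20=10100 pc2: +4 =70
r21=10101 pc3: +8 =78
r22=10110 pc3: +8 =86
r23=10111 pc4: +16 =102
r24=11000 pc2: +4 =106
r25=11001 pc3: +8 =114
r26=11010 pc3: +8 =122
r27=11011 pc4: +16 =138
r28=11100 pc3: +8 =146
r29=11101 pc4: +16 =162
r30=11110 pc4: +16 =178
r31=11111 pc5: +32 =210
r32=100000 pc1: +2 =212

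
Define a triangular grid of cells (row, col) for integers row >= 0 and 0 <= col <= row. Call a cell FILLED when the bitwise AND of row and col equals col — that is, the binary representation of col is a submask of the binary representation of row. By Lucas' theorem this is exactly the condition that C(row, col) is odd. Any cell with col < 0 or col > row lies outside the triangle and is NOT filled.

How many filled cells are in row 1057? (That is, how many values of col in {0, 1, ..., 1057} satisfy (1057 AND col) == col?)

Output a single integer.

Answer: 8

Derivation:
1057 in binary = 10000100001
popcount(1057) = number of 1-bits in 10000100001 = 3
A col c satisfies (1057 AND c) == c iff every set bit of c is also set in 1057; each of the 3 set bits of 1057 can independently be on or off in c.
count = 2^3 = 8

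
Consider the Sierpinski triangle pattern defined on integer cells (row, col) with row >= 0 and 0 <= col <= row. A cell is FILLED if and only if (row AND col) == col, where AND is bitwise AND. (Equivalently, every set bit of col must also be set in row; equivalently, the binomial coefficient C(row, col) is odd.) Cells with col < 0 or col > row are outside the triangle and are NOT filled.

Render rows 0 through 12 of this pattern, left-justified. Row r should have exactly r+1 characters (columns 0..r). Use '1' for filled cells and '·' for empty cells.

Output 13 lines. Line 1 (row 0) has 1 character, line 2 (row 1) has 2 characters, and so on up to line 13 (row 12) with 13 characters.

r0=0: 1
r1=1: 11
r2=10: 1·1
r3=11: 1111
r4=100: 1···1
r5=101: 11··11
r6=110: 1·1·1·1
r7=111: 11111111
r8=1000: 1·······1
r9=1001: 11······11
r10=1010: 1·1·····1·1
r11=1011: 1111····1111
r12=1100: 1···1···1···1

Answer: 1
11
1·1
1111
1···1
11··11
1·1·1·1
11111111
1·······1
11······11
1·1·····1·1
1111····1111
1···1···1···1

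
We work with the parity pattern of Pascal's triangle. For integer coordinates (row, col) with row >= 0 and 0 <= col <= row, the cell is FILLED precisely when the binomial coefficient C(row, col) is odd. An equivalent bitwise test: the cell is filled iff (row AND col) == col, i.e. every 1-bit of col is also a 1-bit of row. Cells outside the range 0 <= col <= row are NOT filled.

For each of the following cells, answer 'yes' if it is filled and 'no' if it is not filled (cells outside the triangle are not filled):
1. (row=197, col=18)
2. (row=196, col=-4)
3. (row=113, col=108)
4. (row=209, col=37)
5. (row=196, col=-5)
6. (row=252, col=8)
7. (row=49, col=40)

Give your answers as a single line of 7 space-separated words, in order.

(197,18): row=0b11000101, col=0b10010, row AND col = 0b0 = 0; 0 != 18 -> empty
(196,-4): col outside [0, 196] -> not filled
(113,108): row=0b1110001, col=0b1101100, row AND col = 0b1100000 = 96; 96 != 108 -> empty
(209,37): row=0b11010001, col=0b100101, row AND col = 0b1 = 1; 1 != 37 -> empty
(196,-5): col outside [0, 196] -> not filled
(252,8): row=0b11111100, col=0b1000, row AND col = 0b1000 = 8; 8 == 8 -> filled
(49,40): row=0b110001, col=0b101000, row AND col = 0b100000 = 32; 32 != 40 -> empty

Answer: no no no no no yes no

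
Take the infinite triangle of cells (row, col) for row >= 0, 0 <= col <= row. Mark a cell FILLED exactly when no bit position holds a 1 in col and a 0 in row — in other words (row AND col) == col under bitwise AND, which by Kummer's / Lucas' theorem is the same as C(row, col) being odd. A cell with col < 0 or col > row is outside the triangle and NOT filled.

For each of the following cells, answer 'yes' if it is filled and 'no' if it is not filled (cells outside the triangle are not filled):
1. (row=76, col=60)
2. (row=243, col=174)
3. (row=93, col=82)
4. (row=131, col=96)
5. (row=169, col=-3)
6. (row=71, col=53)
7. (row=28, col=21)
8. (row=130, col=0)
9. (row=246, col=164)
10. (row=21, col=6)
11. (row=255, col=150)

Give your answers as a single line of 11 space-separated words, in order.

Answer: no no no no no no no yes yes no yes

Derivation:
(76,60): row=0b1001100, col=0b111100, row AND col = 0b1100 = 12; 12 != 60 -> empty
(243,174): row=0b11110011, col=0b10101110, row AND col = 0b10100010 = 162; 162 != 174 -> empty
(93,82): row=0b1011101, col=0b1010010, row AND col = 0b1010000 = 80; 80 != 82 -> empty
(131,96): row=0b10000011, col=0b1100000, row AND col = 0b0 = 0; 0 != 96 -> empty
(169,-3): col outside [0, 169] -> not filled
(71,53): row=0b1000111, col=0b110101, row AND col = 0b101 = 5; 5 != 53 -> empty
(28,21): row=0b11100, col=0b10101, row AND col = 0b10100 = 20; 20 != 21 -> empty
(130,0): row=0b10000010, col=0b0, row AND col = 0b0 = 0; 0 == 0 -> filled
(246,164): row=0b11110110, col=0b10100100, row AND col = 0b10100100 = 164; 164 == 164 -> filled
(21,6): row=0b10101, col=0b110, row AND col = 0b100 = 4; 4 != 6 -> empty
(255,150): row=0b11111111, col=0b10010110, row AND col = 0b10010110 = 150; 150 == 150 -> filled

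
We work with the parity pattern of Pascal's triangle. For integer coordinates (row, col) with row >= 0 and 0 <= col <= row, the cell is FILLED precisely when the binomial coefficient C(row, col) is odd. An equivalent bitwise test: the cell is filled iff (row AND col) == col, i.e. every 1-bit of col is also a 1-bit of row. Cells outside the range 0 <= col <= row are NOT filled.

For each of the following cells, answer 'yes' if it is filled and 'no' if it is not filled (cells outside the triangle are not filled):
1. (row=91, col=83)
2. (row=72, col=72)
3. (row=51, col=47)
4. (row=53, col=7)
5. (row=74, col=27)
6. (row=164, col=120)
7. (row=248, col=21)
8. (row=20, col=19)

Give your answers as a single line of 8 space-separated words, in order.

(91,83): row=0b1011011, col=0b1010011, row AND col = 0b1010011 = 83; 83 == 83 -> filled
(72,72): row=0b1001000, col=0b1001000, row AND col = 0b1001000 = 72; 72 == 72 -> filled
(51,47): row=0b110011, col=0b101111, row AND col = 0b100011 = 35; 35 != 47 -> empty
(53,7): row=0b110101, col=0b111, row AND col = 0b101 = 5; 5 != 7 -> empty
(74,27): row=0b1001010, col=0b11011, row AND col = 0b1010 = 10; 10 != 27 -> empty
(164,120): row=0b10100100, col=0b1111000, row AND col = 0b100000 = 32; 32 != 120 -> empty
(248,21): row=0b11111000, col=0b10101, row AND col = 0b10000 = 16; 16 != 21 -> empty
(20,19): row=0b10100, col=0b10011, row AND col = 0b10000 = 16; 16 != 19 -> empty

Answer: yes yes no no no no no no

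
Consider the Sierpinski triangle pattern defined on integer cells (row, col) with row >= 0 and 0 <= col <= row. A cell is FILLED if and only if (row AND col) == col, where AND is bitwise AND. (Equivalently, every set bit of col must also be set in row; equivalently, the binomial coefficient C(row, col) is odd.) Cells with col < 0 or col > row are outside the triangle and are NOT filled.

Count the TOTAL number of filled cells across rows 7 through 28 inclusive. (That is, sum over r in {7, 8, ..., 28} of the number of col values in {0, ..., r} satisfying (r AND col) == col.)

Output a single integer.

Answer: 160

Derivation:
r7=111 pc3: +8 =8
r8=1000 pc1: +2 =10
r9=1001 pc2: +4 =14
r10=1010 pc2: +4 =18
r11=1011 pc3: +8 =26
r12=1100 pc2: +4 =30
r13=1101 pc3: +8 =38
r14=1110 pc3: +8 =46
r15=1111 pc4: +16 =62
r16=10000 pc1: +2 =64
r17=10001 pc2: +4 =68
r18=10010 pc2: +4 =72
r19=10011 pc3: +8 =80
r20=10100 pc2: +4 =84
r21=10101 pc3: +8 =92
r22=10110 pc3: +8 =100
r23=10111 pc4: +16 =116
r24=11000 pc2: +4 =120
r25=11001 pc3: +8 =128
r26=11010 pc3: +8 =136
r27=11011 pc4: +16 =152
r28=11100 pc3: +8 =160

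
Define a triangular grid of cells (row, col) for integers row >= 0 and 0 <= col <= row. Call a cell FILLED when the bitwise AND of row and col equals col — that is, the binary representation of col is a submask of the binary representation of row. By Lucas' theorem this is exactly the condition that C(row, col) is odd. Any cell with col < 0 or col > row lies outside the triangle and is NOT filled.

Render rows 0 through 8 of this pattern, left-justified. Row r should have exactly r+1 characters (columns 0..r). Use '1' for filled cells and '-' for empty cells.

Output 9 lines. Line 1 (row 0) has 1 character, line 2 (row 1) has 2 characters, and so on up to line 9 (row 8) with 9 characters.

r0=0: 1
r1=1: 11
r2=10: 1-1
r3=11: 1111
r4=100: 1---1
r5=101: 11--11
r6=110: 1-1-1-1
r7=111: 11111111
r8=1000: 1-------1

Answer: 1
11
1-1
1111
1---1
11--11
1-1-1-1
11111111
1-------1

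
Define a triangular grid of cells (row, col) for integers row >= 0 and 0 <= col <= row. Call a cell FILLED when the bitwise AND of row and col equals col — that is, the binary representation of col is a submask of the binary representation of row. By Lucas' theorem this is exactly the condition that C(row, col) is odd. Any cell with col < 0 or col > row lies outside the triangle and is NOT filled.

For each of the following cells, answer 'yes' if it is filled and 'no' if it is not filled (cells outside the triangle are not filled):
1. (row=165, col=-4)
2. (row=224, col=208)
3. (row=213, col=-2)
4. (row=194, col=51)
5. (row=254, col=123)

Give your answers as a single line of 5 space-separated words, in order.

(165,-4): col outside [0, 165] -> not filled
(224,208): row=0b11100000, col=0b11010000, row AND col = 0b11000000 = 192; 192 != 208 -> empty
(213,-2): col outside [0, 213] -> not filled
(194,51): row=0b11000010, col=0b110011, row AND col = 0b10 = 2; 2 != 51 -> empty
(254,123): row=0b11111110, col=0b1111011, row AND col = 0b1111010 = 122; 122 != 123 -> empty

Answer: no no no no no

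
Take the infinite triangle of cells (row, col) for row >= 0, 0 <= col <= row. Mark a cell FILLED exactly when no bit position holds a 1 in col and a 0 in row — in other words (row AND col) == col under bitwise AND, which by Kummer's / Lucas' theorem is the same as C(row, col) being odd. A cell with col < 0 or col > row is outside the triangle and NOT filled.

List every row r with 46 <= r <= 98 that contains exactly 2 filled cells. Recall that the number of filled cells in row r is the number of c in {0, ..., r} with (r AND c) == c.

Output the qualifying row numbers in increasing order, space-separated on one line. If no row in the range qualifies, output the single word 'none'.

Row r has 2^popcount(r) filled cells, so we need popcount(r) = log2(2) = 1.
Scan r = 46..98 and keep those with exactly 1 one-bits:
r=46=101110 popcount=4 -> skip
r=47=101111 popcount=5 -> skip
r=48=110000 popcount=2 -> skip
r=49=110001 popcount=3 -> skip
r=50=110010 popcount=3 -> skip
r=51=110011 popcount=4 -> skip
r=52=110100 popcount=3 -> skip
r=53=110101 popcount=4 -> skip
r=54=110110 popcount=4 -> skip
r=55=110111 popcount=5 -> skip
r=56=111000 popcount=3 -> skip
r=57=111001 popcount=4 -> skip
r=58=111010 popcount=4 -> skip
r=59=111011 popcount=5 -> skip
r=60=111100 popcount=4 -> skip
r=61=111101 popcount=5 -> skip
r=62=111110 popcount=5 -> skip
r=63=111111 popcount=6 -> skip
r=64=1000000 popcount=1 -> KEEP
r=65=1000001 popcount=2 -> skip
r=66=1000010 popcount=2 -> skip
r=67=1000011 popcount=3 -> skip
r=68=1000100 popcount=2 -> skip
r=69=1000101 popcount=3 -> skip
r=70=1000110 popcount=3 -> skip
r=71=1000111 popcount=4 -> skip
r=72=1001000 popcount=2 -> skip
r=73=1001001 popcount=3 -> skip
r=74=1001010 popcount=3 -> skip
r=75=1001011 popcount=4 -> skip
r=76=1001100 popcount=3 -> skip
r=77=1001101 popcount=4 -> skip
r=78=1001110 popcount=4 -> skip
r=79=1001111 popcount=5 -> skip
r=80=1010000 popcount=2 -> skip
r=81=1010001 popcount=3 -> skip
r=82=1010010 popcount=3 -> skip
r=83=1010011 popcount=4 -> skip
r=84=1010100 popcount=3 -> skip
r=85=1010101 popcount=4 -> skip
r=86=1010110 popcount=4 -> skip
r=87=1010111 popcount=5 -> skip
r=88=1011000 popcount=3 -> skip
r=89=1011001 popcount=4 -> skip
r=90=1011010 popcount=4 -> skip
r=91=1011011 popcount=5 -> skip
r=92=1011100 popcount=4 -> skip
r=93=1011101 popcount=5 -> skip
r=94=1011110 popcount=5 -> skip
r=95=1011111 popcount=6 -> skip
r=96=1100000 popcount=2 -> skip
r=97=1100001 popcount=3 -> skip
r=98=1100010 popcount=3 -> skip
Kept rows: 64

Answer: 64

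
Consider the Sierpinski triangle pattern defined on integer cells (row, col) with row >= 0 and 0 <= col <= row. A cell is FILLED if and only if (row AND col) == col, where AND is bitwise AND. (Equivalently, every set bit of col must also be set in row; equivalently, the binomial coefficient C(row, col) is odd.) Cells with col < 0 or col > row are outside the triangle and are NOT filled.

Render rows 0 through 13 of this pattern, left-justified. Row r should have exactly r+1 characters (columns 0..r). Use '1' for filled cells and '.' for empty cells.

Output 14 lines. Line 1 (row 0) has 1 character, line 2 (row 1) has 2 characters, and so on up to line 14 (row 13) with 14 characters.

r0=0: 1
r1=1: 11
r2=10: 1.1
r3=11: 1111
r4=100: 1...1
r5=101: 11..11
r6=110: 1.1.1.1
r7=111: 11111111
r8=1000: 1.......1
r9=1001: 11......11
r10=1010: 1.1.....1.1
r11=1011: 1111....1111
r12=1100: 1...1...1...1
r13=1101: 11..11..11..11

Answer: 1
11
1.1
1111
1...1
11..11
1.1.1.1
11111111
1.......1
11......11
1.1.....1.1
1111....1111
1...1...1...1
11..11..11..11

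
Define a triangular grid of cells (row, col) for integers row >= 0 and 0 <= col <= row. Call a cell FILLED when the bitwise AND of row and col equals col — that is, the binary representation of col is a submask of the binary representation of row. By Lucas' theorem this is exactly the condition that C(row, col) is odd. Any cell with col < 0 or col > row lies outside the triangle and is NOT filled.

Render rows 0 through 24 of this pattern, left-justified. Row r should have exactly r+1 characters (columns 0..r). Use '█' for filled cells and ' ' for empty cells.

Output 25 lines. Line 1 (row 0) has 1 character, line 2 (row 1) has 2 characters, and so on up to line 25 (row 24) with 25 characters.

Answer: █
██
█ █
████
█   █
██  ██
█ █ █ █
████████
█       █
██      ██
█ █     █ █
████    ████
█   █   █   █
██  ██  ██  ██
█ █ █ █ █ █ █ █
████████████████
█               █
██              ██
█ █             █ █
████            ████
█   █           █   █
██  ██          ██  ██
█ █ █ █         █ █ █ █
████████        ████████
█       █       █       █

Derivation:
r0=0: █
r1=1: ██
r2=10: █ █
r3=11: ████
r4=100: █   █
r5=101: ██  ██
r6=110: █ █ █ █
r7=111: ████████
r8=1000: █       █
r9=1001: ██      ██
r10=1010: █ █     █ █
r11=1011: ████    ████
r12=1100: █   █   █   █
r13=1101: ██  ██  ██  ██
r14=1110: █ █ █ █ █ █ █ █
r15=1111: ████████████████
r16=10000: █               █
r17=10001: ██              ██
r18=10010: █ █             █ █
r19=10011: ████            ████
r20=10100: █   █           █   █
r21=10101: ██  ██          ██  ██
r22=10110: █ █ █ █         █ █ █ █
r23=10111: ████████        ████████
r24=11000: █       █       █       █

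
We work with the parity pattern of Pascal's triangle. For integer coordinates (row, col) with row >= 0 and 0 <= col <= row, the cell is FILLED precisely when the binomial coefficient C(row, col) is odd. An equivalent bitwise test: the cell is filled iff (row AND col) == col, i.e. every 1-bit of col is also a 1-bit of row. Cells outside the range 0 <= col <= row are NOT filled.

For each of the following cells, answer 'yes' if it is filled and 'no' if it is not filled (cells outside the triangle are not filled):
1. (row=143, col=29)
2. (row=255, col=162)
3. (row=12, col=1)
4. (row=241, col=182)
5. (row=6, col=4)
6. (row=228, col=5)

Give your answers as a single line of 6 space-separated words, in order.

Answer: no yes no no yes no

Derivation:
(143,29): row=0b10001111, col=0b11101, row AND col = 0b1101 = 13; 13 != 29 -> empty
(255,162): row=0b11111111, col=0b10100010, row AND col = 0b10100010 = 162; 162 == 162 -> filled
(12,1): row=0b1100, col=0b1, row AND col = 0b0 = 0; 0 != 1 -> empty
(241,182): row=0b11110001, col=0b10110110, row AND col = 0b10110000 = 176; 176 != 182 -> empty
(6,4): row=0b110, col=0b100, row AND col = 0b100 = 4; 4 == 4 -> filled
(228,5): row=0b11100100, col=0b101, row AND col = 0b100 = 4; 4 != 5 -> empty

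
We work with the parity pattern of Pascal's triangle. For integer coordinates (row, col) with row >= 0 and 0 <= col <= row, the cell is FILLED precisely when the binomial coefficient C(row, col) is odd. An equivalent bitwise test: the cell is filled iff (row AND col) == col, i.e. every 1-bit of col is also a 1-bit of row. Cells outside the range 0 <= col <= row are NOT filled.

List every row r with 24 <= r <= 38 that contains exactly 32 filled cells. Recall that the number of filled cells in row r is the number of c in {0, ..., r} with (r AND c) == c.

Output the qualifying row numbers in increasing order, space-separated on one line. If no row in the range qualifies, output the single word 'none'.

Answer: 31

Derivation:
Row r has 2^popcount(r) filled cells, so we need popcount(r) = log2(32) = 5.
Scan r = 24..38 and keep those with exactly 5 one-bits:
r=24=11000 popcount=2 -> skip
r=25=11001 popcount=3 -> skip
r=26=11010 popcount=3 -> skip
r=27=11011 popcount=4 -> skip
r=28=11100 popcount=3 -> skip
r=29=11101 popcount=4 -> skip
r=30=11110 popcount=4 -> skip
r=31=11111 popcount=5 -> KEEP
r=32=100000 popcount=1 -> skip
r=33=100001 popcount=2 -> skip
r=34=100010 popcount=2 -> skip
r=35=100011 popcount=3 -> skip
r=36=100100 popcount=2 -> skip
r=37=100101 popcount=3 -> skip
r=38=100110 popcount=3 -> skip
Kept rows: 31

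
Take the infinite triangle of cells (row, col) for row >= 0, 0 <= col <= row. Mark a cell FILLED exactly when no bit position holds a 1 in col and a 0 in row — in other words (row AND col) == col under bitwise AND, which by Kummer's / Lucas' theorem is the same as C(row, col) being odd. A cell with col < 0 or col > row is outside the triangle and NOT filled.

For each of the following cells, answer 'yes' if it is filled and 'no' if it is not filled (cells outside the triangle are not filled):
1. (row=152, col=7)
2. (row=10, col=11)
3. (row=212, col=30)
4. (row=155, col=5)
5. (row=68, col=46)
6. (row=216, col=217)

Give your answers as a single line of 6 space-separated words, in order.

(152,7): row=0b10011000, col=0b111, row AND col = 0b0 = 0; 0 != 7 -> empty
(10,11): col outside [0, 10] -> not filled
(212,30): row=0b11010100, col=0b11110, row AND col = 0b10100 = 20; 20 != 30 -> empty
(155,5): row=0b10011011, col=0b101, row AND col = 0b1 = 1; 1 != 5 -> empty
(68,46): row=0b1000100, col=0b101110, row AND col = 0b100 = 4; 4 != 46 -> empty
(216,217): col outside [0, 216] -> not filled

Answer: no no no no no no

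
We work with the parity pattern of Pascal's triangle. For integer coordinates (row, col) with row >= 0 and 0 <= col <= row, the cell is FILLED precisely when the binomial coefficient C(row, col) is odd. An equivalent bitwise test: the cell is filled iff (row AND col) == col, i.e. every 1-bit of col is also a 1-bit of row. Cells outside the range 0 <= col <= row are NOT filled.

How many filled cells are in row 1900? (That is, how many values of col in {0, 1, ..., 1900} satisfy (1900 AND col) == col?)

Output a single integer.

1900 in binary = 11101101100
popcount(1900) = number of 1-bits in 11101101100 = 7
A col c satisfies (1900 AND c) == c iff every set bit of c is also set in 1900; each of the 7 set bits of 1900 can independently be on or off in c.
count = 2^7 = 128

Answer: 128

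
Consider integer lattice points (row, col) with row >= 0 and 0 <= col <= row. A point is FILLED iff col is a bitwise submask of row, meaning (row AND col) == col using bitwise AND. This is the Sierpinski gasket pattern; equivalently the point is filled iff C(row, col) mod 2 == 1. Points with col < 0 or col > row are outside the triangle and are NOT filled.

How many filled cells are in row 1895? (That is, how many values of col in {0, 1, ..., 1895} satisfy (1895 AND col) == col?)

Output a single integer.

Answer: 256

Derivation:
1895 in binary = 11101100111
popcount(1895) = number of 1-bits in 11101100111 = 8
A col c satisfies (1895 AND c) == c iff every set bit of c is also set in 1895; each of the 8 set bits of 1895 can independently be on or off in c.
count = 2^8 = 256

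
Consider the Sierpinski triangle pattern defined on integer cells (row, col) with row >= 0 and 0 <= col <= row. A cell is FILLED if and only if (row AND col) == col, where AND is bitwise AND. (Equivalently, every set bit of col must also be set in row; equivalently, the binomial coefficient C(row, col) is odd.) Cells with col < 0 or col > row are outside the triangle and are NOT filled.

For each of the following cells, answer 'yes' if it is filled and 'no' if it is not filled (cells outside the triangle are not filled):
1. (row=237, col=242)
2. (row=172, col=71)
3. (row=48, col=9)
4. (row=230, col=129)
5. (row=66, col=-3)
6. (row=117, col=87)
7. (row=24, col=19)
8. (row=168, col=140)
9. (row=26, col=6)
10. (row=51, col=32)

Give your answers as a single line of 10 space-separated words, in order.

(237,242): col outside [0, 237] -> not filled
(172,71): row=0b10101100, col=0b1000111, row AND col = 0b100 = 4; 4 != 71 -> empty
(48,9): row=0b110000, col=0b1001, row AND col = 0b0 = 0; 0 != 9 -> empty
(230,129): row=0b11100110, col=0b10000001, row AND col = 0b10000000 = 128; 128 != 129 -> empty
(66,-3): col outside [0, 66] -> not filled
(117,87): row=0b1110101, col=0b1010111, row AND col = 0b1010101 = 85; 85 != 87 -> empty
(24,19): row=0b11000, col=0b10011, row AND col = 0b10000 = 16; 16 != 19 -> empty
(168,140): row=0b10101000, col=0b10001100, row AND col = 0b10001000 = 136; 136 != 140 -> empty
(26,6): row=0b11010, col=0b110, row AND col = 0b10 = 2; 2 != 6 -> empty
(51,32): row=0b110011, col=0b100000, row AND col = 0b100000 = 32; 32 == 32 -> filled

Answer: no no no no no no no no no yes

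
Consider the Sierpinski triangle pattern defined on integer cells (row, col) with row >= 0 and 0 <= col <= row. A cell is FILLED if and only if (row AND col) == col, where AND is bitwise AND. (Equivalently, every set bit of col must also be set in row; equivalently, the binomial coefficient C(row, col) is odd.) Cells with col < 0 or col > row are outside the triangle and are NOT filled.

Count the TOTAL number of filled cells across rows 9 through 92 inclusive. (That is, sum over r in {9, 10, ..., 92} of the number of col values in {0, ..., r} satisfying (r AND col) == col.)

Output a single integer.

Answer: 1058

Derivation:
r9=1001 pc2: +4 =4
r10=1010 pc2: +4 =8
r11=1011 pc3: +8 =16
r12=1100 pc2: +4 =20
r13=1101 pc3: +8 =28
r14=1110 pc3: +8 =36
r15=1111 pc4: +16 =52
r16=10000 pc1: +2 =54
r17=10001 pc2: +4 =58
r18=10010 pc2: +4 =62
r19=10011 pc3: +8 =70
r20=10100 pc2: +4 =74
r21=10101 pc3: +8 =82
r22=10110 pc3: +8 =90
r23=10111 pc4: +16 =106
r24=11000 pc2: +4 =110
r25=11001 pc3: +8 =118
r26=11010 pc3: +8 =126
r27=11011 pc4: +16 =142
r28=11100 pc3: +8 =150
r29=11101 pc4: +16 =166
r30=11110 pc4: +16 =182
r31=11111 pc5: +32 =214
r32=100000 pc1: +2 =216
r33=100001 pc2: +4 =220
r34=100010 pc2: +4 =224
r35=100011 pc3: +8 =232
r36=100100 pc2: +4 =236
r37=100101 pc3: +8 =244
r38=100110 pc3: +8 =252
r39=100111 pc4: +16 =268
r40=101000 pc2: +4 =272
r41=101001 pc3: +8 =280
r42=101010 pc3: +8 =288
r43=101011 pc4: +16 =304
r44=101100 pc3: +8 =312
r45=101101 pc4: +16 =328
r46=101110 pc4: +16 =344
r47=101111 pc5: +32 =376
r48=110000 pc2: +4 =380
r49=110001 pc3: +8 =388
r50=110010 pc3: +8 =396
r51=110011 pc4: +16 =412
r52=110100 pc3: +8 =420
r53=110101 pc4: +16 =436
r54=110110 pc4: +16 =452
r55=110111 pc5: +32 =484
r56=111000 pc3: +8 =492
r57=111001 pc4: +16 =508
r58=111010 pc4: +16 =524
r59=111011 pc5: +32 =556
r60=111100 pc4: +16 =572
r61=111101 pc5: +32 =604
r62=111110 pc5: +32 =636
r63=111111 pc6: +64 =700
r64=1000000 pc1: +2 =702
r65=1000001 pc2: +4 =706
r66=1000010 pc2: +4 =710
r67=1000011 pc3: +8 =718
r68=1000100 pc2: +4 =722
r69=1000101 pc3: +8 =730
r70=1000110 pc3: +8 =738
r71=1000111 pc4: +16 =754
r72=1001000 pc2: +4 =758
r73=1001001 pc3: +8 =766
r74=1001010 pc3: +8 =774
r75=1001011 pc4: +16 =790
r76=1001100 pc3: +8 =798
r77=1001101 pc4: +16 =814
r78=1001110 pc4: +16 =830
r79=1001111 pc5: +32 =862
r80=1010000 pc2: +4 =866
r81=1010001 pc3: +8 =874
r82=1010010 pc3: +8 =882
r83=1010011 pc4: +16 =898
r84=1010100 pc3: +8 =906
r85=1010101 pc4: +16 =922
r86=1010110 pc4: +16 =938
r87=1010111 pc5: +32 =970
r88=1011000 pc3: +8 =978
r89=1011001 pc4: +16 =994
r90=1011010 pc4: +16 =1010
r91=1011011 pc5: +32 =1042
r92=1011100 pc4: +16 =1058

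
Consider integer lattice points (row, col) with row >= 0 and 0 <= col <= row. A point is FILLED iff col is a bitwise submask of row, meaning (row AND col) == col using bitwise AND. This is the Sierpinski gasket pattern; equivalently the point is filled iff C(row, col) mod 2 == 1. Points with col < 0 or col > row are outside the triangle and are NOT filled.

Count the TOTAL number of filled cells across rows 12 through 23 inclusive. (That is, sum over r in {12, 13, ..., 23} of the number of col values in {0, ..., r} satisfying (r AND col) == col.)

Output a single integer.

Answer: 90

Derivation:
r12=1100 pc2: +4 =4
r13=1101 pc3: +8 =12
r14=1110 pc3: +8 =20
r15=1111 pc4: +16 =36
r16=10000 pc1: +2 =38
r17=10001 pc2: +4 =42
r18=10010 pc2: +4 =46
r19=10011 pc3: +8 =54
r20=10100 pc2: +4 =58
r21=10101 pc3: +8 =66
r22=10110 pc3: +8 =74
r23=10111 pc4: +16 =90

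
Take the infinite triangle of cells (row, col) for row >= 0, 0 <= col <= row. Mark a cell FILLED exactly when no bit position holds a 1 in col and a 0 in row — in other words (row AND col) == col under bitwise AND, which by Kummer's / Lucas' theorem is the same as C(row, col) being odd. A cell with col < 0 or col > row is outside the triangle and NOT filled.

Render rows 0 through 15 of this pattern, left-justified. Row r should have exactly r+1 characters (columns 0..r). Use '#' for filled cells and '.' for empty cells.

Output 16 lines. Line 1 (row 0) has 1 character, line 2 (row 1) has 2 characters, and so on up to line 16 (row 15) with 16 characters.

Answer: #
##
#.#
####
#...#
##..##
#.#.#.#
########
#.......#
##......##
#.#.....#.#
####....####
#...#...#...#
##..##..##..##
#.#.#.#.#.#.#.#
################

Derivation:
r0=0: #
r1=1: ##
r2=10: #.#
r3=11: ####
r4=100: #...#
r5=101: ##..##
r6=110: #.#.#.#
r7=111: ########
r8=1000: #.......#
r9=1001: ##......##
r10=1010: #.#.....#.#
r11=1011: ####....####
r12=1100: #...#...#...#
r13=1101: ##..##..##..##
r14=1110: #.#.#.#.#.#.#.#
r15=1111: ################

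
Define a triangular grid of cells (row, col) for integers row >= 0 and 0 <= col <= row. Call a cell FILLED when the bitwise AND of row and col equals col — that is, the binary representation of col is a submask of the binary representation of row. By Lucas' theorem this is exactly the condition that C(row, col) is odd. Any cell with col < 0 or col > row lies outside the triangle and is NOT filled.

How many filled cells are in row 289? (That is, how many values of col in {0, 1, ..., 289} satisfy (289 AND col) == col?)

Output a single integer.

289 in binary = 100100001
popcount(289) = number of 1-bits in 100100001 = 3
A col c satisfies (289 AND c) == c iff every set bit of c is also set in 289; each of the 3 set bits of 289 can independently be on or off in c.
count = 2^3 = 8

Answer: 8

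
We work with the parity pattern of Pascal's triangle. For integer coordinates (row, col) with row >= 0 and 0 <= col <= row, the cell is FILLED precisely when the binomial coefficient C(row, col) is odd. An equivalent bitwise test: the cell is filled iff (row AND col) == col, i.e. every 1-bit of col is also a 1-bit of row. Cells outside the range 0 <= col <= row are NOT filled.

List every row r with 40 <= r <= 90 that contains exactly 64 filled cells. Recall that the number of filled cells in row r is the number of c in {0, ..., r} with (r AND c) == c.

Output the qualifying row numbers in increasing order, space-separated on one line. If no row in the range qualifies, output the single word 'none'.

Row r has 2^popcount(r) filled cells, so we need popcount(r) = log2(64) = 6.
Scan r = 40..90 and keep those with exactly 6 one-bits:
r=40=101000 popcount=2 -> skip
r=41=101001 popcount=3 -> skip
r=42=101010 popcount=3 -> skip
r=43=101011 popcount=4 -> skip
r=44=101100 popcount=3 -> skip
r=45=101101 popcount=4 -> skip
r=46=101110 popcount=4 -> skip
r=47=101111 popcount=5 -> skip
r=48=110000 popcount=2 -> skip
r=49=110001 popcount=3 -> skip
r=50=110010 popcount=3 -> skip
r=51=110011 popcount=4 -> skip
r=52=110100 popcount=3 -> skip
r=53=110101 popcount=4 -> skip
r=54=110110 popcount=4 -> skip
r=55=110111 popcount=5 -> skip
r=56=111000 popcount=3 -> skip
r=57=111001 popcount=4 -> skip
r=58=111010 popcount=4 -> skip
r=59=111011 popcount=5 -> skip
r=60=111100 popcount=4 -> skip
r=61=111101 popcount=5 -> skip
r=62=111110 popcount=5 -> skip
r=63=111111 popcount=6 -> KEEP
r=64=1000000 popcount=1 -> skip
r=65=1000001 popcount=2 -> skip
r=66=1000010 popcount=2 -> skip
r=67=1000011 popcount=3 -> skip
r=68=1000100 popcount=2 -> skip
r=69=1000101 popcount=3 -> skip
r=70=1000110 popcount=3 -> skip
r=71=1000111 popcount=4 -> skip
r=72=1001000 popcount=2 -> skip
r=73=1001001 popcount=3 -> skip
r=74=1001010 popcount=3 -> skip
r=75=1001011 popcount=4 -> skip
r=76=1001100 popcount=3 -> skip
r=77=1001101 popcount=4 -> skip
r=78=1001110 popcount=4 -> skip
r=79=1001111 popcount=5 -> skip
r=80=1010000 popcount=2 -> skip
r=81=1010001 popcount=3 -> skip
r=82=1010010 popcount=3 -> skip
r=83=1010011 popcount=4 -> skip
r=84=1010100 popcount=3 -> skip
r=85=1010101 popcount=4 -> skip
r=86=1010110 popcount=4 -> skip
r=87=1010111 popcount=5 -> skip
r=88=1011000 popcount=3 -> skip
r=89=1011001 popcount=4 -> skip
r=90=1011010 popcount=4 -> skip
Kept rows: 63

Answer: 63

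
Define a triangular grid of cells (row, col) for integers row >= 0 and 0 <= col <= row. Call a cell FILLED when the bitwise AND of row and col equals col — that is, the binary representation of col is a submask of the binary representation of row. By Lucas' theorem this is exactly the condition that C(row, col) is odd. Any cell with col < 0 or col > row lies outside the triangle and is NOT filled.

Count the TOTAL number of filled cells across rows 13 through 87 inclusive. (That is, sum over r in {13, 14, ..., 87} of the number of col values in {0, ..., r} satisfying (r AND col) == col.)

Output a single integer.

r13=1101 pc3: +8 =8
r14=1110 pc3: +8 =16
r15=1111 pc4: +16 =32
r16=10000 pc1: +2 =34
r17=10001 pc2: +4 =38
r18=10010 pc2: +4 =42
r19=10011 pc3: +8 =50
r20=10100 pc2: +4 =54
r21=10101 pc3: +8 =62
r22=10110 pc3: +8 =70
r23=10111 pc4: +16 =86
r24=11000 pc2: +4 =90
r25=11001 pc3: +8 =98
r26=11010 pc3: +8 =106
r27=11011 pc4: +16 =122
r28=11100 pc3: +8 =130
r29=11101 pc4: +16 =146
r30=11110 pc4: +16 =162
r31=11111 pc5: +32 =194
r32=100000 pc1: +2 =196
r33=100001 pc2: +4 =200
r34=100010 pc2: +4 =204
r35=100011 pc3: +8 =212
r36=100100 pc2: +4 =216
r37=100101 pc3: +8 =224
r38=100110 pc3: +8 =232
r39=100111 pc4: +16 =248
r40=101000 pc2: +4 =252
r41=101001 pc3: +8 =260
r42=101010 pc3: +8 =268
r43=101011 pc4: +16 =284
r44=101100 pc3: +8 =292
r45=101101 pc4: +16 =308
r46=101110 pc4: +16 =324
r47=101111 pc5: +32 =356
r48=110000 pc2: +4 =360
r49=110001 pc3: +8 =368
r50=110010 pc3: +8 =376
r51=110011 pc4: +16 =392
r52=110100 pc3: +8 =400
r53=110101 pc4: +16 =416
r54=110110 pc4: +16 =432
r55=110111 pc5: +32 =464
r56=111000 pc3: +8 =472
r57=111001 pc4: +16 =488
r58=111010 pc4: +16 =504
r59=111011 pc5: +32 =536
r60=111100 pc4: +16 =552
r61=111101 pc5: +32 =584
r62=111110 pc5: +32 =616
r63=111111 pc6: +64 =680
r64=1000000 pc1: +2 =682
r65=1000001 pc2: +4 =686
r66=1000010 pc2: +4 =690
r67=1000011 pc3: +8 =698
r68=1000100 pc2: +4 =702
r69=1000101 pc3: +8 =710
r70=1000110 pc3: +8 =718
r71=1000111 pc4: +16 =734
r72=1001000 pc2: +4 =738
r73=1001001 pc3: +8 =746
r74=1001010 pc3: +8 =754
r75=1001011 pc4: +16 =770
r76=1001100 pc3: +8 =778
r77=1001101 pc4: +16 =794
r78=1001110 pc4: +16 =810
r79=1001111 pc5: +32 =842
r80=1010000 pc2: +4 =846
r81=1010001 pc3: +8 =854
r82=1010010 pc3: +8 =862
r83=1010011 pc4: +16 =878
r84=1010100 pc3: +8 =886
r85=1010101 pc4: +16 =902
r86=1010110 pc4: +16 =918
r87=1010111 pc5: +32 =950

Answer: 950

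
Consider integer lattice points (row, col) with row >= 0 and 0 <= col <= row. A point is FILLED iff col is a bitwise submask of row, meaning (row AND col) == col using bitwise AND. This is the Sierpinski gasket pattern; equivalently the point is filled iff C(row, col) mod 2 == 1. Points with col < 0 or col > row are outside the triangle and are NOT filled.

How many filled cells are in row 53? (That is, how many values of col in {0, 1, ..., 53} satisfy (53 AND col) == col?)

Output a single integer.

53 in binary = 110101
popcount(53) = number of 1-bits in 110101 = 4
A col c satisfies (53 AND c) == c iff every set bit of c is also set in 53; each of the 4 set bits of 53 can independently be on or off in c.
count = 2^4 = 16

Answer: 16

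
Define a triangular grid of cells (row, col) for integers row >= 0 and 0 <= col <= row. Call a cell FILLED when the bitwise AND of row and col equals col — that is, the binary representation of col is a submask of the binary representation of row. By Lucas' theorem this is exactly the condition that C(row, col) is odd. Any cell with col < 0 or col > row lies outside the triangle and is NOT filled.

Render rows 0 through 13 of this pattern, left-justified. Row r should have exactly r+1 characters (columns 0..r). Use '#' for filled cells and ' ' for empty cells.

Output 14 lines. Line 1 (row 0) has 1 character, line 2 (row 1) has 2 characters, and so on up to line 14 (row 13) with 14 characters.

r0=0: #
r1=1: ##
r2=10: # #
r3=11: ####
r4=100: #   #
r5=101: ##  ##
r6=110: # # # #
r7=111: ########
r8=1000: #       #
r9=1001: ##      ##
r10=1010: # #     # #
r11=1011: ####    ####
r12=1100: #   #   #   #
r13=1101: ##  ##  ##  ##

Answer: #
##
# #
####
#   #
##  ##
# # # #
########
#       #
##      ##
# #     # #
####    ####
#   #   #   #
##  ##  ##  ##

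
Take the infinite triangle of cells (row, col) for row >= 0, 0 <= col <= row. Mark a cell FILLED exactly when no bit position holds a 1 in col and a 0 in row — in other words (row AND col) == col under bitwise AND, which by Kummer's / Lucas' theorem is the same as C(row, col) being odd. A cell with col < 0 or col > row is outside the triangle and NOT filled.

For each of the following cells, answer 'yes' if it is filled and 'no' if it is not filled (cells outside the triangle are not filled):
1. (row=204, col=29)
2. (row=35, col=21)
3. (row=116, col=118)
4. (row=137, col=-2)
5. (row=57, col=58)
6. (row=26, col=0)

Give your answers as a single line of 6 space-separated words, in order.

(204,29): row=0b11001100, col=0b11101, row AND col = 0b1100 = 12; 12 != 29 -> empty
(35,21): row=0b100011, col=0b10101, row AND col = 0b1 = 1; 1 != 21 -> empty
(116,118): col outside [0, 116] -> not filled
(137,-2): col outside [0, 137] -> not filled
(57,58): col outside [0, 57] -> not filled
(26,0): row=0b11010, col=0b0, row AND col = 0b0 = 0; 0 == 0 -> filled

Answer: no no no no no yes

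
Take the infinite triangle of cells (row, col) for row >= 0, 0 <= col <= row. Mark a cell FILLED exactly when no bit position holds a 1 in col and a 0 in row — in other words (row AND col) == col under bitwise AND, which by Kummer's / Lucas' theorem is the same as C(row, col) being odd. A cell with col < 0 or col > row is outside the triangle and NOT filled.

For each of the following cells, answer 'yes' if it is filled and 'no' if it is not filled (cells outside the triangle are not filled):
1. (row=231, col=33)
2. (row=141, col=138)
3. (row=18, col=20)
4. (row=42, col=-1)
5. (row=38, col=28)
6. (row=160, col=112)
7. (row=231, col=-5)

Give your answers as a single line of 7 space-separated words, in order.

(231,33): row=0b11100111, col=0b100001, row AND col = 0b100001 = 33; 33 == 33 -> filled
(141,138): row=0b10001101, col=0b10001010, row AND col = 0b10001000 = 136; 136 != 138 -> empty
(18,20): col outside [0, 18] -> not filled
(42,-1): col outside [0, 42] -> not filled
(38,28): row=0b100110, col=0b11100, row AND col = 0b100 = 4; 4 != 28 -> empty
(160,112): row=0b10100000, col=0b1110000, row AND col = 0b100000 = 32; 32 != 112 -> empty
(231,-5): col outside [0, 231] -> not filled

Answer: yes no no no no no no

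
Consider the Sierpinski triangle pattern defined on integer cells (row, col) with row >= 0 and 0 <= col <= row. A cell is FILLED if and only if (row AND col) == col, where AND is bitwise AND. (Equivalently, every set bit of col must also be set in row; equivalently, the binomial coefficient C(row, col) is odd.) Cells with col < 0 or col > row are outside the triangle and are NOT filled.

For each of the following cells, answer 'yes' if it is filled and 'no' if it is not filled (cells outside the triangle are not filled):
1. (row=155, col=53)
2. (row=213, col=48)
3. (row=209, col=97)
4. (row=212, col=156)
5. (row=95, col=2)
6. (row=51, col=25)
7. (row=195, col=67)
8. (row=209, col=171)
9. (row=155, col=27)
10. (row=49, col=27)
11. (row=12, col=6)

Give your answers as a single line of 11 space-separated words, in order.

Answer: no no no no yes no yes no yes no no

Derivation:
(155,53): row=0b10011011, col=0b110101, row AND col = 0b10001 = 17; 17 != 53 -> empty
(213,48): row=0b11010101, col=0b110000, row AND col = 0b10000 = 16; 16 != 48 -> empty
(209,97): row=0b11010001, col=0b1100001, row AND col = 0b1000001 = 65; 65 != 97 -> empty
(212,156): row=0b11010100, col=0b10011100, row AND col = 0b10010100 = 148; 148 != 156 -> empty
(95,2): row=0b1011111, col=0b10, row AND col = 0b10 = 2; 2 == 2 -> filled
(51,25): row=0b110011, col=0b11001, row AND col = 0b10001 = 17; 17 != 25 -> empty
(195,67): row=0b11000011, col=0b1000011, row AND col = 0b1000011 = 67; 67 == 67 -> filled
(209,171): row=0b11010001, col=0b10101011, row AND col = 0b10000001 = 129; 129 != 171 -> empty
(155,27): row=0b10011011, col=0b11011, row AND col = 0b11011 = 27; 27 == 27 -> filled
(49,27): row=0b110001, col=0b11011, row AND col = 0b10001 = 17; 17 != 27 -> empty
(12,6): row=0b1100, col=0b110, row AND col = 0b100 = 4; 4 != 6 -> empty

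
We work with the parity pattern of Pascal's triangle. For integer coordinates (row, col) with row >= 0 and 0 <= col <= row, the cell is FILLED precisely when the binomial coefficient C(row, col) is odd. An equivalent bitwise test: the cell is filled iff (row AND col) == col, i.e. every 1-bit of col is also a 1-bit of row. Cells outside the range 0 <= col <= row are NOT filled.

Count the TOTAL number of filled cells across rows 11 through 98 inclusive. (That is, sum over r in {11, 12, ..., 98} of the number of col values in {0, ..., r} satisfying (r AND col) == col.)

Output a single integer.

Answer: 1198

Derivation:
r11=1011 pc3: +8 =8
r12=1100 pc2: +4 =12
r13=1101 pc3: +8 =20
r14=1110 pc3: +8 =28
r15=1111 pc4: +16 =44
r16=10000 pc1: +2 =46
r17=10001 pc2: +4 =50
r18=10010 pc2: +4 =54
r19=10011 pc3: +8 =62
r20=10100 pc2: +4 =66
r21=10101 pc3: +8 =74
r22=10110 pc3: +8 =82
r23=10111 pc4: +16 =98
r24=11000 pc2: +4 =102
r25=11001 pc3: +8 =110
r26=11010 pc3: +8 =118
r27=11011 pc4: +16 =134
r28=11100 pc3: +8 =142
r29=11101 pc4: +16 =158
r30=11110 pc4: +16 =174
r31=11111 pc5: +32 =206
r32=100000 pc1: +2 =208
r33=100001 pc2: +4 =212
r34=100010 pc2: +4 =216
r35=100011 pc3: +8 =224
r36=100100 pc2: +4 =228
r37=100101 pc3: +8 =236
r38=100110 pc3: +8 =244
r39=100111 pc4: +16 =260
r40=101000 pc2: +4 =264
r41=101001 pc3: +8 =272
r42=101010 pc3: +8 =280
r43=101011 pc4: +16 =296
r44=101100 pc3: +8 =304
r45=101101 pc4: +16 =320
r46=101110 pc4: +16 =336
r47=101111 pc5: +32 =368
r48=110000 pc2: +4 =372
r49=110001 pc3: +8 =380
r50=110010 pc3: +8 =388
r51=110011 pc4: +16 =404
r52=110100 pc3: +8 =412
r53=110101 pc4: +16 =428
r54=110110 pc4: +16 =444
r55=110111 pc5: +32 =476
r56=111000 pc3: +8 =484
r57=111001 pc4: +16 =500
r58=111010 pc4: +16 =516
r59=111011 pc5: +32 =548
r60=111100 pc4: +16 =564
r61=111101 pc5: +32 =596
r62=111110 pc5: +32 =628
r63=111111 pc6: +64 =692
r64=1000000 pc1: +2 =694
r65=1000001 pc2: +4 =698
r66=1000010 pc2: +4 =702
r67=1000011 pc3: +8 =710
r68=1000100 pc2: +4 =714
r69=1000101 pc3: +8 =722
r70=1000110 pc3: +8 =730
r71=1000111 pc4: +16 =746
r72=1001000 pc2: +4 =750
r73=1001001 pc3: +8 =758
r74=1001010 pc3: +8 =766
r75=1001011 pc4: +16 =782
r76=1001100 pc3: +8 =790
r77=1001101 pc4: +16 =806
r78=1001110 pc4: +16 =822
r79=1001111 pc5: +32 =854
r80=1010000 pc2: +4 =858
r81=1010001 pc3: +8 =866
r82=1010010 pc3: +8 =874
r83=1010011 pc4: +16 =890
r84=1010100 pc3: +8 =898
r85=1010101 pc4: +16 =914
r86=1010110 pc4: +16 =930
r87=1010111 pc5: +32 =962
r88=1011000 pc3: +8 =970
r89=1011001 pc4: +16 =986
r90=1011010 pc4: +16 =1002
r91=1011011 pc5: +32 =1034
r92=1011100 pc4: +16 =1050
r93=1011101 pc5: +32 =1082
r94=1011110 pc5: +32 =1114
r95=1011111 pc6: +64 =1178
r96=1100000 pc2: +4 =1182
r97=1100001 pc3: +8 =1190
r98=1100010 pc3: +8 =1198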